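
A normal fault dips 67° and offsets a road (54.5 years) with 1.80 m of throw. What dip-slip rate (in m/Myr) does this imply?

35900 m/Myr

dip-slip = throw / sin(dip) = 1.80 m / sin(67°) = 1.955 m
rate = 1.955 m / 54.5 years = 0.0359 m/yr = 35900 m/Myr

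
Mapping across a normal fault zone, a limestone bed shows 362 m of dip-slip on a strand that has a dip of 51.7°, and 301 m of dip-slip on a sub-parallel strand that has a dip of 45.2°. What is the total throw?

throw_A = 362 × sin(51.7°) = 284.1 m
throw_B = 301 × sin(45.2°) = 213.6 m
total = 284.1 + 213.6 = 498 m

498 m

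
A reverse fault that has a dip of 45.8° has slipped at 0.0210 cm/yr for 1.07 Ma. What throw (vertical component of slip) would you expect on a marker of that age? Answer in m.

161 m

dip-slip = rate × time = 0.0210 cm/yr × 1.07 Ma = 224.7 m
throw = dip-slip × sin(dip) = 224.7 × sin(45.8°) = 161 m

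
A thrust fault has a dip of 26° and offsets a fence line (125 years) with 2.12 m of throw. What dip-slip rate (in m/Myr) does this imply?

38700 m/Myr

dip-slip = throw / sin(dip) = 2.12 m / sin(26°) = 4.836 m
rate = 4.836 m / 125 years = 0.0387 m/yr = 38700 m/Myr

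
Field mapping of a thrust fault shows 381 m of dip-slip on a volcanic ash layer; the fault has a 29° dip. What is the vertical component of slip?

throw = dip-slip × sin(dip) = 381 m × sin(29°) = 185 m

185 m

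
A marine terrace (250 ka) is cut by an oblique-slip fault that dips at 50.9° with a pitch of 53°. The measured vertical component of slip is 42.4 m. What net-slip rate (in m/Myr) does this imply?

274 m/Myr

dip-slip = throw / sin(dip) = 42.4 / sin(50.9°) = 54.64 m
net slip = dip-slip / sin(rake) = 54.64 / sin(53°) = 68.41 m
rate = 68.41 m / 250 ka = 0.000274 m/yr = 274 m/Myr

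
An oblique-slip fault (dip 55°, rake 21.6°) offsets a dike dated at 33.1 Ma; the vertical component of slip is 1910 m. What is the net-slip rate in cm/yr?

dip-slip = throw / sin(dip) = 1910 / sin(55°) = 2332 m
net slip = dip-slip / sin(rake) = 2332 / sin(21.6°) = 6334 m
rate = 6334 m / 33.1 Ma = 0.000191 m/yr = 0.0191 cm/yr

0.0191 cm/yr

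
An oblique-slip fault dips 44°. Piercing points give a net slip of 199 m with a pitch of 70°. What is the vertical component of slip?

130 m

dip-slip = net slip × sin(rake) = 199 m × sin(70°) = 187 m
throw = dip-slip × sin(dip) = 187 × sin(44°) = 130 m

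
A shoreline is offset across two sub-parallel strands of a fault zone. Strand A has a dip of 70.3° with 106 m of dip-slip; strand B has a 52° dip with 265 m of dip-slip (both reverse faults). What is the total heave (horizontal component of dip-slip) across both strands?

heave_A = 106 × cos(70.3°) = 35.73 m
heave_B = 265 × cos(52°) = 163.2 m
total = 35.73 + 163.2 = 199 m

199 m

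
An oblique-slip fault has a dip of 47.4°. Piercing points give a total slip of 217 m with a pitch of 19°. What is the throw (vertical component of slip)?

dip-slip = net slip × sin(rake) = 217 m × sin(19°) = 70.65 m
throw = dip-slip × sin(dip) = 70.65 × sin(47.4°) = 52 m

52 m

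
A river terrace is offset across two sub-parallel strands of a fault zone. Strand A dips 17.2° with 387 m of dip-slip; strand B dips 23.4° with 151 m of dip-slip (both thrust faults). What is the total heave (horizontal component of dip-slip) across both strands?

heave_A = 387 × cos(17.2°) = 369.7 m
heave_B = 151 × cos(23.4°) = 138.6 m
total = 369.7 + 138.6 = 508 m

508 m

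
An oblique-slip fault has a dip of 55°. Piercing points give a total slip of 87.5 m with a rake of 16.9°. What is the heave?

14.6 m

dip-slip = net slip × sin(rake) = 87.5 m × sin(16.9°) = 25.44 m
heave = dip-slip × cos(dip) = 25.44 × cos(55°) = 14.6 m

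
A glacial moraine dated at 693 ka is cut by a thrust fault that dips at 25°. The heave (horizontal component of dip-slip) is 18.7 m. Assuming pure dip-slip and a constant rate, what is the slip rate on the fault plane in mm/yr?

dip-slip = heave / cos(dip) = 18.7 m / cos(25°) = 20.63 m
rate = 20.63 m / 693 ka = 0.0000298 m/yr = 0.0298 mm/yr

0.0298 mm/yr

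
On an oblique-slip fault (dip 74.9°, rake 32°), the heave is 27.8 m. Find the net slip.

201 m

dip-slip = heave / cos(dip) = 27.8 / cos(74.9°) = 106.7 m
net slip = dip-slip / sin(rake) = 106.7 / sin(32°) = 201 m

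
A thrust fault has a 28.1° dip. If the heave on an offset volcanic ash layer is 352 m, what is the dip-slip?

399 m

dip-slip = heave / cos(dip) = 352 / cos(28.1°) = 399 m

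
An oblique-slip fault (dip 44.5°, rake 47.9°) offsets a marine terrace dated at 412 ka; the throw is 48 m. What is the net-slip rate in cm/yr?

dip-slip = throw / sin(dip) = 48 / sin(44.5°) = 68.48 m
net slip = dip-slip / sin(rake) = 68.48 / sin(47.9°) = 92.30 m
rate = 92.30 m / 412 ka = 0.000224 m/yr = 0.0224 cm/yr

0.0224 cm/yr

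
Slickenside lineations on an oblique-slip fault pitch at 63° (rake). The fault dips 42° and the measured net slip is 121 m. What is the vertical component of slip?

72.1 m

dip-slip = net slip × sin(rake) = 121 m × sin(63°) = 107.8 m
throw = dip-slip × sin(dip) = 107.8 × sin(42°) = 72.1 m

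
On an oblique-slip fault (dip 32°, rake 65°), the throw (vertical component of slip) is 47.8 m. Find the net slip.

99.5 m

dip-slip = throw / sin(dip) = 47.8 / sin(32°) = 90.20 m
net slip = dip-slip / sin(rake) = 90.20 / sin(65°) = 99.5 m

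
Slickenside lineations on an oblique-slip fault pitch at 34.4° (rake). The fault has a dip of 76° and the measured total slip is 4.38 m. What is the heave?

0.599 m

dip-slip = net slip × sin(rake) = 4.38 m × sin(34.4°) = 2.475 m
heave = dip-slip × cos(dip) = 2.475 × cos(76°) = 0.599 m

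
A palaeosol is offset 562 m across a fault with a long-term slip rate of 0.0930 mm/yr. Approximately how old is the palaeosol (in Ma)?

6.04 Ma

age = offset / rate = 562 m / (0.0930 mm/yr) = 6.04e+06 yr = 6.04 Ma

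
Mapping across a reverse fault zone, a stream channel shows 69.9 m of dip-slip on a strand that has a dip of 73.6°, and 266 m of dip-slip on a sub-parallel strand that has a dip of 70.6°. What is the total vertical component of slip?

318 m

throw_A = 69.9 × sin(73.6°) = 67.06 m
throw_B = 266 × sin(70.6°) = 250.9 m
total = 67.06 + 250.9 = 318 m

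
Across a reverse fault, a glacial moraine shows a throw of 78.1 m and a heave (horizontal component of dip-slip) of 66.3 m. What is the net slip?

net slip = √(throw² + heave²) = √(78.1² + 66.3²) = 102 m

102 m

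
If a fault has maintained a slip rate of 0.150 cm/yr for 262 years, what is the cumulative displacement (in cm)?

slip = rate × time = 0.150 cm/yr × 262 years = 0.393 m = 39.3 cm

39.3 cm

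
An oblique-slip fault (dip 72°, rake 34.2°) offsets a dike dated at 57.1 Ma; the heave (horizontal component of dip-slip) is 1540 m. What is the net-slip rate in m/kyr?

dip-slip = heave / cos(dip) = 1540 / cos(72°) = 4984 m
net slip = dip-slip / sin(rake) = 4984 / sin(34.2°) = 8866 m
rate = 8866 m / 57.1 Ma = 0.000155 m/yr = 0.155 m/kyr

0.155 m/kyr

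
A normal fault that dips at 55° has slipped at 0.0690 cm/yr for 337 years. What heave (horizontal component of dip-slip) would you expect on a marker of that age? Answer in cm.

13.3 cm

dip-slip = rate × time = 0.0690 cm/yr × 337 years = 0.2325 m
heave = dip-slip × cos(dip) = 0.2325 × cos(55°) = 0.133 m = 13.3 cm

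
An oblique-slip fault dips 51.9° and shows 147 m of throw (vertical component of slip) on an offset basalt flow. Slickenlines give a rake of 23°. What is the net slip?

dip-slip = throw / sin(dip) = 147 / sin(51.9°) = 186.8 m
net slip = dip-slip / sin(rake) = 186.8 / sin(23°) = 478 m

478 m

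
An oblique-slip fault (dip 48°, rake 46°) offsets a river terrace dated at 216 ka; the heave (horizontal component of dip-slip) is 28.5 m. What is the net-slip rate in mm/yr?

0.274 mm/yr

dip-slip = heave / cos(dip) = 28.5 / cos(48°) = 42.59 m
net slip = dip-slip / sin(rake) = 42.59 / sin(46°) = 59.21 m
rate = 59.21 m / 216 ka = 0.000274 m/yr = 0.274 mm/yr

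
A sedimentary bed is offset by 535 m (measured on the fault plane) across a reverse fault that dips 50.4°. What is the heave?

341 m

heave = dip-slip × cos(dip) = 535 m × cos(50.4°) = 341 m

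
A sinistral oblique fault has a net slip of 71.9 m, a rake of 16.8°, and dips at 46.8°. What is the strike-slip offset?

strike-slip = net slip × cos(rake) = 71.9 m × cos(16.8°) = 68.8 m

68.8 m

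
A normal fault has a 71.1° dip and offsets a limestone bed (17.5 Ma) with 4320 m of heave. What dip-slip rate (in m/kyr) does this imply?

dip-slip = heave / cos(dip) = 4320 m / cos(71.1°) = 13340 m
rate = 13340 m / 17.5 Ma = 0.000762 m/yr = 0.762 m/kyr

0.762 m/kyr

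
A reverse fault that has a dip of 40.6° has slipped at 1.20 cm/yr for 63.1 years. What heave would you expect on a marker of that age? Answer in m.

dip-slip = rate × time = 1.20 cm/yr × 63.1 years = 0.7572 m
heave = dip-slip × cos(dip) = 0.7572 × cos(40.6°) = 0.575 m

0.575 m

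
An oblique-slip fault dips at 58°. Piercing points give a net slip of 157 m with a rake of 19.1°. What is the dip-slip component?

51.4 m

dip-slip = net slip × sin(rake) = 157 m × sin(19.1°) = 51.4 m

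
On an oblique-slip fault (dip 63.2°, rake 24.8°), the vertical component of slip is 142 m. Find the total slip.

dip-slip = throw / sin(dip) = 142 / sin(63.2°) = 159.1 m
net slip = dip-slip / sin(rake) = 159.1 / sin(24.8°) = 379 m

379 m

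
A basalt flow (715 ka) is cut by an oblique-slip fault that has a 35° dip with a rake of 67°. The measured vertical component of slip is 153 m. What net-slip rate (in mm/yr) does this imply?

dip-slip = throw / sin(dip) = 153 / sin(35°) = 266.7 m
net slip = dip-slip / sin(rake) = 266.7 / sin(67°) = 289.8 m
rate = 289.8 m / 715 ka = 0.000405 m/yr = 0.405 mm/yr

0.405 mm/yr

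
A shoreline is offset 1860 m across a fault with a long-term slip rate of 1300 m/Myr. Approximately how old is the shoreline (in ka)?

age = offset / rate = 1860 m / (1300 m/Myr) = 1.43e+06 yr = 1430 ka

1430 ka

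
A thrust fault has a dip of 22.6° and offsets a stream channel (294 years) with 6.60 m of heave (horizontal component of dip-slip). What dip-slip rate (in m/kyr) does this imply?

24.3 m/kyr

dip-slip = heave / cos(dip) = 6.60 m / cos(22.6°) = 7.149 m
rate = 7.149 m / 294 years = 0.0243 m/yr = 24.3 m/kyr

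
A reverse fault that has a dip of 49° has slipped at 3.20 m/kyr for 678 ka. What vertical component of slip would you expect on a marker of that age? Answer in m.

dip-slip = rate × time = 3.20 m/kyr × 678 ka = 2170 m
throw = dip-slip × sin(dip) = 2170 × sin(49°) = 1640 m

1640 m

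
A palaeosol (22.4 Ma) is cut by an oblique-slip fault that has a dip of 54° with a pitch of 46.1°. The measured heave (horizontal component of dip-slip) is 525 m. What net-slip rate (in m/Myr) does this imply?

55.3 m/Myr

dip-slip = heave / cos(dip) = 525 / cos(54°) = 893.2 m
net slip = dip-slip / sin(rake) = 893.2 / sin(46.1°) = 1240 m
rate = 1240 m / 22.4 Ma = 0.0000553 m/yr = 55.3 m/Myr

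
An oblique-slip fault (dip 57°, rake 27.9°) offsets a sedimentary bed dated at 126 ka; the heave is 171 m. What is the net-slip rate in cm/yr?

0.533 cm/yr

dip-slip = heave / cos(dip) = 171 / cos(57°) = 314 m
net slip = dip-slip / sin(rake) = 314 / sin(27.9°) = 671 m
rate = 671 m / 126 ka = 0.00533 m/yr = 0.533 cm/yr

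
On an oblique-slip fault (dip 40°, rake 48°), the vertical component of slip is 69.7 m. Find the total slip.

dip-slip = throw / sin(dip) = 69.7 / sin(40°) = 108.4 m
net slip = dip-slip / sin(rake) = 108.4 / sin(48°) = 146 m

146 m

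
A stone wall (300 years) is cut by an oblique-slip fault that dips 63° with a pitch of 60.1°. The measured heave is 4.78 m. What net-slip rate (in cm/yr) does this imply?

dip-slip = heave / cos(dip) = 4.78 / cos(63°) = 10.53 m
net slip = dip-slip / sin(rake) = 10.53 / sin(60.1°) = 12.15 m
rate = 12.15 m / 300 years = 0.0405 m/yr = 4.05 cm/yr

4.05 cm/yr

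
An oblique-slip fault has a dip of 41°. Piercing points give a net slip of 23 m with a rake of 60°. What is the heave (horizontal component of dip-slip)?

15 m

dip-slip = net slip × sin(rake) = 23 m × sin(60°) = 19.92 m
heave = dip-slip × cos(dip) = 19.92 × cos(41°) = 15 m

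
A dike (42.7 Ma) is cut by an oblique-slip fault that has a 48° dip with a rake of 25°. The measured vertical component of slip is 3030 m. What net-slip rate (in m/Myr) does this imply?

dip-slip = throw / sin(dip) = 3030 / sin(48°) = 4077 m
net slip = dip-slip / sin(rake) = 4077 / sin(25°) = 9648 m
rate = 9648 m / 42.7 Ma = 0.000226 m/yr = 226 m/Myr

226 m/Myr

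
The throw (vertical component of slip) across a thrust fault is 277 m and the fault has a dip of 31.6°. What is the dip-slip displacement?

529 m

dip-slip = throw / sin(dip) = 277 / sin(31.6°) = 529 m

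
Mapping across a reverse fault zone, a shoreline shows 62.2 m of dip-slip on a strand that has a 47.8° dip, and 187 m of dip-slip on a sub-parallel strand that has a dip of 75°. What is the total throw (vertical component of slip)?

throw_A = 62.2 × sin(47.8°) = 46.08 m
throw_B = 187 × sin(75°) = 180.6 m
total = 46.08 + 180.6 = 227 m

227 m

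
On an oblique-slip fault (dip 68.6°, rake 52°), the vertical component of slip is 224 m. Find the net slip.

305 m

dip-slip = throw / sin(dip) = 224 / sin(68.6°) = 240.6 m
net slip = dip-slip / sin(rake) = 240.6 / sin(52°) = 305 m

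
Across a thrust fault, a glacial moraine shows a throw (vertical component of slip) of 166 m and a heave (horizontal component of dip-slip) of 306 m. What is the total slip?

348 m

net slip = √(throw² + heave²) = √(166² + 306²) = 348 m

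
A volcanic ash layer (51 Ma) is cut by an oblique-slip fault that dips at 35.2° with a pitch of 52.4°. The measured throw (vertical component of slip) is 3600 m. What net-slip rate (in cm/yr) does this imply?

dip-slip = throw / sin(dip) = 3600 / sin(35.2°) = 6245 m
net slip = dip-slip / sin(rake) = 6245 / sin(52.4°) = 7883 m
rate = 7883 m / 51 Ma = 0.000155 m/yr = 0.0155 cm/yr

0.0155 cm/yr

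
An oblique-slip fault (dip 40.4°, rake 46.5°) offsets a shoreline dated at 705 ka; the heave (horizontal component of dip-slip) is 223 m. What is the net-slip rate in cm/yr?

dip-slip = heave / cos(dip) = 223 / cos(40.4°) = 292.8 m
net slip = dip-slip / sin(rake) = 292.8 / sin(46.5°) = 403.7 m
rate = 403.7 m / 705 ka = 0.000573 m/yr = 0.0573 cm/yr

0.0573 cm/yr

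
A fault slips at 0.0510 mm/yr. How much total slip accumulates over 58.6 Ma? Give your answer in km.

2.99 km

slip = rate × time = 0.0510 mm/yr × 58.6 Ma = 2990 m = 2.99 km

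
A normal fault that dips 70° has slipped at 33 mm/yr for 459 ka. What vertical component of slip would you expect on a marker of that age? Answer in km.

dip-slip = rate × time = 33 mm/yr × 459 ka = 15150 m
throw = dip-slip × sin(dip) = 15150 × sin(70°) = 14200 m = 14.2 km

14.2 km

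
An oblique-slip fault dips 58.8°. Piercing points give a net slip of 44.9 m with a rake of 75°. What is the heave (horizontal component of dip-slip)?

dip-slip = net slip × sin(rake) = 44.9 m × sin(75°) = 43.37 m
heave = dip-slip × cos(dip) = 43.37 × cos(58.8°) = 22.5 m

22.5 m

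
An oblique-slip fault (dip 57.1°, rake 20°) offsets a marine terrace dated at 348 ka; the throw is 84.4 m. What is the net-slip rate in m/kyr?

dip-slip = throw / sin(dip) = 84.4 / sin(57.1°) = 100.5 m
net slip = dip-slip / sin(rake) = 100.5 / sin(20°) = 293.9 m
rate = 293.9 m / 348 ka = 0.000845 m/yr = 0.845 m/kyr

0.845 m/kyr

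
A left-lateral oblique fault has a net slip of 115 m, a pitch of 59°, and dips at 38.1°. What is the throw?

60.8 m

dip-slip = net slip × sin(rake) = 115 m × sin(59°) = 98.57 m
throw = dip-slip × sin(dip) = 98.57 × sin(38.1°) = 60.8 m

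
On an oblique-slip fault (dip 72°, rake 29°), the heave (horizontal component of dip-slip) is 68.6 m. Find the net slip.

dip-slip = heave / cos(dip) = 68.6 / cos(72°) = 222 m
net slip = dip-slip / sin(rake) = 222 / sin(29°) = 458 m

458 m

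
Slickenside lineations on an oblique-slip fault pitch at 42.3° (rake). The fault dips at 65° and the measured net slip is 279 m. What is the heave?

79.4 m

dip-slip = net slip × sin(rake) = 279 m × sin(42.3°) = 187.8 m
heave = dip-slip × cos(dip) = 187.8 × cos(65°) = 79.4 m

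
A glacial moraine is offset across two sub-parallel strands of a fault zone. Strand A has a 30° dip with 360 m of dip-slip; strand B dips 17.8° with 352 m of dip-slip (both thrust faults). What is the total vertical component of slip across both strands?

throw_A = 360 × sin(30°) = 180 m
throw_B = 352 × sin(17.8°) = 107.6 m
total = 180 + 107.6 = 288 m

288 m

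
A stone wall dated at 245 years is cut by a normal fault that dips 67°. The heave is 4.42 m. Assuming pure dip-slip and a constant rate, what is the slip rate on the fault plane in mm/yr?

46.2 mm/yr

dip-slip = heave / cos(dip) = 4.42 m / cos(67°) = 11.31 m
rate = 11.31 m / 245 years = 0.0462 m/yr = 46.2 mm/yr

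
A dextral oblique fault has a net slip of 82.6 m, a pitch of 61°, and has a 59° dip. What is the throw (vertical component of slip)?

61.9 m

dip-slip = net slip × sin(rake) = 82.6 m × sin(61°) = 72.24 m
throw = dip-slip × sin(dip) = 72.24 × sin(59°) = 61.9 m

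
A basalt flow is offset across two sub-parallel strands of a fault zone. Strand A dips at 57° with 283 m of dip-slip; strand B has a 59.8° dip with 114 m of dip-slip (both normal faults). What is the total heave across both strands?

heave_A = 283 × cos(57°) = 154.1 m
heave_B = 114 × cos(59.8°) = 57.34 m
total = 154.1 + 57.34 = 211 m

211 m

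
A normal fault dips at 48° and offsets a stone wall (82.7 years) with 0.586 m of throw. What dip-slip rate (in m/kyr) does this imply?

dip-slip = throw / sin(dip) = 0.586 m / sin(48°) = 0.7885 m
rate = 0.7885 m / 82.7 years = 0.00953 m/yr = 9.53 m/kyr

9.53 m/kyr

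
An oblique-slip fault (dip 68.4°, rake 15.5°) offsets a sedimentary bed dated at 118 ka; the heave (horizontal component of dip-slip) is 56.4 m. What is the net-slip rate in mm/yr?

4.86 mm/yr

dip-slip = heave / cos(dip) = 56.4 / cos(68.4°) = 153.2 m
net slip = dip-slip / sin(rake) = 153.2 / sin(15.5°) = 573.3 m
rate = 573.3 m / 118 ka = 0.00486 m/yr = 4.86 mm/yr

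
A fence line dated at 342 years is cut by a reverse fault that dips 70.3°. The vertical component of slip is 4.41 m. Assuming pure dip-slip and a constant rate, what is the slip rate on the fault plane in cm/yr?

dip-slip = throw / sin(dip) = 4.41 m / sin(70.3°) = 4.684 m
rate = 4.684 m / 342 years = 0.0137 m/yr = 1.37 cm/yr

1.37 cm/yr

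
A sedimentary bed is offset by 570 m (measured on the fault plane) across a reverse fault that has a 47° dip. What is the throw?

417 m

throw = dip-slip × sin(dip) = 570 m × sin(47°) = 417 m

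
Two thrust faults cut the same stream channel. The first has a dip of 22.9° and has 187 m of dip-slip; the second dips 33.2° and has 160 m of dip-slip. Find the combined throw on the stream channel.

160 m

throw_A = 187 × sin(22.9°) = 72.77 m
throw_B = 160 × sin(33.2°) = 87.61 m
total = 72.77 + 87.61 = 160 m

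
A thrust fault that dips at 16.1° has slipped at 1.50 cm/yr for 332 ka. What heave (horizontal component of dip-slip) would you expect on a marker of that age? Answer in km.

4.78 km

dip-slip = rate × time = 1.50 cm/yr × 332 ka = 4980 m
heave = dip-slip × cos(dip) = 4980 × cos(16.1°) = 4780 m = 4.78 km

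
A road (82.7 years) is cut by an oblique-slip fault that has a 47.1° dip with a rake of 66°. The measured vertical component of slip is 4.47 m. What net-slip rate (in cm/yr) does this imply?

dip-slip = throw / sin(dip) = 4.47 / sin(47.1°) = 6.102 m
net slip = dip-slip / sin(rake) = 6.102 / sin(66°) = 6.680 m
rate = 6.680 m / 82.7 years = 0.0808 m/yr = 8.08 cm/yr

8.08 cm/yr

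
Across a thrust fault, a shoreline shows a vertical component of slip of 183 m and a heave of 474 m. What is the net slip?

508 m

net slip = √(throw² + heave²) = √(183² + 474²) = 508 m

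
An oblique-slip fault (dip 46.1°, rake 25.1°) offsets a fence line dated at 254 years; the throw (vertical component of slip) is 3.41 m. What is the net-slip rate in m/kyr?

43.9 m/kyr

dip-slip = throw / sin(dip) = 3.41 / sin(46.1°) = 4.732 m
net slip = dip-slip / sin(rake) = 4.732 / sin(25.1°) = 11.16 m
rate = 11.16 m / 254 years = 0.0439 m/yr = 43.9 m/kyr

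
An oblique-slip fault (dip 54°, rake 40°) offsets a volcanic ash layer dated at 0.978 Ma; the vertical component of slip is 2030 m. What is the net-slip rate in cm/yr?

0.399 cm/yr

dip-slip = throw / sin(dip) = 2030 / sin(54°) = 2509 m
net slip = dip-slip / sin(rake) = 2509 / sin(40°) = 3904 m
rate = 3904 m / 0.978 Ma = 0.00399 m/yr = 0.399 cm/yr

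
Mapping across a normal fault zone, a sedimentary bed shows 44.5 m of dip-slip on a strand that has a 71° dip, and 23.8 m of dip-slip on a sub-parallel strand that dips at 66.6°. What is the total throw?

throw_A = 44.5 × sin(71°) = 42.08 m
throw_B = 23.8 × sin(66.6°) = 21.84 m
total = 42.08 + 21.84 = 63.9 m

63.9 m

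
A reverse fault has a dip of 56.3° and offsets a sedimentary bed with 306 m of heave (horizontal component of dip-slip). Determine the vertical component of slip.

throw = heave × tan(dip) = 306 × tan(56.3°) = 459 m

459 m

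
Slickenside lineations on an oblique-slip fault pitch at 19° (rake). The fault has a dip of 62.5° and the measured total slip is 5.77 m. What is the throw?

1.67 m

dip-slip = net slip × sin(rake) = 5.77 m × sin(19°) = 1.879 m
throw = dip-slip × sin(dip) = 1.879 × sin(62.5°) = 1.67 m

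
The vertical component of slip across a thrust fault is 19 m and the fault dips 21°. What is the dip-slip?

dip-slip = throw / sin(dip) = 19 / sin(21°) = 53 m

53 m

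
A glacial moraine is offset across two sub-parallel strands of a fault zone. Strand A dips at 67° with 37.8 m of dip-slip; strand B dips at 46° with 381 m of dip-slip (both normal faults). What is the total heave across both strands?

heave_A = 37.8 × cos(67°) = 14.77 m
heave_B = 381 × cos(46°) = 264.7 m
total = 14.77 + 264.7 = 279 m

279 m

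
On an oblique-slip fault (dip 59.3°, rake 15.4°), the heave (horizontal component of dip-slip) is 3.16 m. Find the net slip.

23.3 m

dip-slip = heave / cos(dip) = 3.16 / cos(59.3°) = 6.189 m
net slip = dip-slip / sin(rake) = 6.189 / sin(15.4°) = 23.3 m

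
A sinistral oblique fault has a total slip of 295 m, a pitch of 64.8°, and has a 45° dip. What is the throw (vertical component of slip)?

189 m

dip-slip = net slip × sin(rake) = 295 m × sin(64.8°) = 266.9 m
throw = dip-slip × sin(dip) = 266.9 × sin(45°) = 189 m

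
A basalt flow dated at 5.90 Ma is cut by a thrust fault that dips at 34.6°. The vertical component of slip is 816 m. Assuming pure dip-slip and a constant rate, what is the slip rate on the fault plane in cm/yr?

0.0244 cm/yr

dip-slip = throw / sin(dip) = 816 m / sin(34.6°) = 1437 m
rate = 1437 m / 5.90 Ma = 0.000244 m/yr = 0.0244 cm/yr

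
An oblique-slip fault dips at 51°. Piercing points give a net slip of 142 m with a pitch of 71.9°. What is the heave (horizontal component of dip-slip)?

84.9 m

dip-slip = net slip × sin(rake) = 142 m × sin(71.9°) = 135 m
heave = dip-slip × cos(dip) = 135 × cos(51°) = 84.9 m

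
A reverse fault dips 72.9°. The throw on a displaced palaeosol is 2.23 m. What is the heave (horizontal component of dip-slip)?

0.686 m

heave = throw / tan(dip) = 2.23 / tan(72.9°) = 0.686 m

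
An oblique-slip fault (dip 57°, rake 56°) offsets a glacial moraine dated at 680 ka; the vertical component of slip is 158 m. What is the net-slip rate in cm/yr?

0.0334 cm/yr

dip-slip = throw / sin(dip) = 158 / sin(57°) = 188.4 m
net slip = dip-slip / sin(rake) = 188.4 / sin(56°) = 227.2 m
rate = 227.2 m / 680 ka = 0.000334 m/yr = 0.0334 cm/yr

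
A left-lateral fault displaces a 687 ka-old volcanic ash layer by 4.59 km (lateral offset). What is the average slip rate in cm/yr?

0.668 cm/yr

rate = 4.59 km / 687 ka = 0.00668 m/yr = 0.668 cm/yr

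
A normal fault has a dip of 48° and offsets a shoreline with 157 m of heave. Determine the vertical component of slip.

throw = heave × tan(dip) = 157 × tan(48°) = 174 m

174 m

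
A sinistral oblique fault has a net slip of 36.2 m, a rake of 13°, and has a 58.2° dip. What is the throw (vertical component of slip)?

6.92 m

dip-slip = net slip × sin(rake) = 36.2 m × sin(13°) = 8.143 m
throw = dip-slip × sin(dip) = 8.143 × sin(58.2°) = 6.92 m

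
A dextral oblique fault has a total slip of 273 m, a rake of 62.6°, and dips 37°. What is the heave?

194 m

dip-slip = net slip × sin(rake) = 273 m × sin(62.6°) = 242.4 m
heave = dip-slip × cos(dip) = 242.4 × cos(37°) = 194 m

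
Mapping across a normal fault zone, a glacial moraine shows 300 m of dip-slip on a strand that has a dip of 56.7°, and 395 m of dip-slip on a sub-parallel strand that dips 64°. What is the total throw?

throw_A = 300 × sin(56.7°) = 250.7 m
throw_B = 395 × sin(64°) = 355 m
total = 250.7 + 355 = 606 m

606 m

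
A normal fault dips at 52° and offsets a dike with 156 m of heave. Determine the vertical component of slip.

throw = heave × tan(dip) = 156 × tan(52°) = 200 m

200 m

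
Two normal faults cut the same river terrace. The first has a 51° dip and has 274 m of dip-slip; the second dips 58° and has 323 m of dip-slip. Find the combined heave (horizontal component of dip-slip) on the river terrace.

heave_A = 274 × cos(51°) = 172.4 m
heave_B = 323 × cos(58°) = 171.2 m
total = 172.4 + 171.2 = 344 m

344 m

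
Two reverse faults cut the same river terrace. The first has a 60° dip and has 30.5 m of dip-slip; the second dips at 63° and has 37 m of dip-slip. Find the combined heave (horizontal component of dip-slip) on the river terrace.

heave_A = 30.5 × cos(60°) = 15.25 m
heave_B = 37 × cos(63°) = 16.80 m
total = 15.25 + 16.80 = 32 m

32 m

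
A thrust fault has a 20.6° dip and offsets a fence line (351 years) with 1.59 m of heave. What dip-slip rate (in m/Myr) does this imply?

4840 m/Myr

dip-slip = heave / cos(dip) = 1.59 m / cos(20.6°) = 1.699 m
rate = 1.699 m / 351 years = 0.00484 m/yr = 4840 m/Myr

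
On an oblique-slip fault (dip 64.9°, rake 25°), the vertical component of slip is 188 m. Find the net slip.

dip-slip = throw / sin(dip) = 188 / sin(64.9°) = 207.6 m
net slip = dip-slip / sin(rake) = 207.6 / sin(25°) = 491 m

491 m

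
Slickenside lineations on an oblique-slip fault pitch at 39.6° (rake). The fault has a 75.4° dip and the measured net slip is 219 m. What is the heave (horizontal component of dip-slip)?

35.2 m

dip-slip = net slip × sin(rake) = 219 m × sin(39.6°) = 139.6 m
heave = dip-slip × cos(dip) = 139.6 × cos(75.4°) = 35.2 m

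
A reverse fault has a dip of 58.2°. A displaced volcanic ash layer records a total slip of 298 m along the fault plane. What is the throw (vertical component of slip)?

253 m

throw = dip-slip × sin(dip) = 298 m × sin(58.2°) = 253 m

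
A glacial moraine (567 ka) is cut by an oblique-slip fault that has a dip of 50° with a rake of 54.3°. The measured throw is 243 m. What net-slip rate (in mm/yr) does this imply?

0.689 mm/yr

dip-slip = throw / sin(dip) = 243 / sin(50°) = 317.2 m
net slip = dip-slip / sin(rake) = 317.2 / sin(54.3°) = 390.6 m
rate = 390.6 m / 567 ka = 0.000689 m/yr = 0.689 mm/yr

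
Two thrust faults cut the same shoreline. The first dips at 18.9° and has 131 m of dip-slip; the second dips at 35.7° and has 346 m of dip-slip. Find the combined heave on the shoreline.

heave_A = 131 × cos(18.9°) = 123.9 m
heave_B = 346 × cos(35.7°) = 281 m
total = 123.9 + 281 = 405 m

405 m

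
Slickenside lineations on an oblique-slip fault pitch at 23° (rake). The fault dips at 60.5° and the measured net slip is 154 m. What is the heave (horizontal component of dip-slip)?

dip-slip = net slip × sin(rake) = 154 m × sin(23°) = 60.17 m
heave = dip-slip × cos(dip) = 60.17 × cos(60.5°) = 29.6 m

29.6 m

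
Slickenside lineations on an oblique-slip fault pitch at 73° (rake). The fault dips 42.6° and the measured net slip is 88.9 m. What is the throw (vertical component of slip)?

dip-slip = net slip × sin(rake) = 88.9 m × sin(73°) = 85.02 m
throw = dip-slip × sin(dip) = 85.02 × sin(42.6°) = 57.5 m

57.5 m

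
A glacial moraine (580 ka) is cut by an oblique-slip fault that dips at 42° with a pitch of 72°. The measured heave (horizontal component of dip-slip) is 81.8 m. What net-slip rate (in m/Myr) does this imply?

dip-slip = heave / cos(dip) = 81.8 / cos(42°) = 110.1 m
net slip = dip-slip / sin(rake) = 110.1 / sin(72°) = 115.7 m
rate = 115.7 m / 580 ka = 0.000200 m/yr = 200 m/Myr

200 m/Myr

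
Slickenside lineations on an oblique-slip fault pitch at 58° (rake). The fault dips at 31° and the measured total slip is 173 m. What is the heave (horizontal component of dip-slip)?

dip-slip = net slip × sin(rake) = 173 m × sin(58°) = 146.7 m
heave = dip-slip × cos(dip) = 146.7 × cos(31°) = 126 m

126 m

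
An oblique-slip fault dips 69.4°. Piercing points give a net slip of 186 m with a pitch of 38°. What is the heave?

40.3 m

dip-slip = net slip × sin(rake) = 186 m × sin(38°) = 114.5 m
heave = dip-slip × cos(dip) = 114.5 × cos(69.4°) = 40.3 m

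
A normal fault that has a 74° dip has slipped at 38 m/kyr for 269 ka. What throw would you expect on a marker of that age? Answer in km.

dip-slip = rate × time = 38 m/kyr × 269 ka = 10220 m
throw = dip-slip × sin(dip) = 10220 × sin(74°) = 9830 m = 9.83 km

9.83 km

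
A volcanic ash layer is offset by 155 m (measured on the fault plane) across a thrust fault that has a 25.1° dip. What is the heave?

heave = dip-slip × cos(dip) = 155 m × cos(25.1°) = 140 m

140 m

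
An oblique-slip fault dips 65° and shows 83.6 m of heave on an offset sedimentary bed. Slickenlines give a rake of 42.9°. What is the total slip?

dip-slip = heave / cos(dip) = 83.6 / cos(65°) = 197.8 m
net slip = dip-slip / sin(rake) = 197.8 / sin(42.9°) = 291 m

291 m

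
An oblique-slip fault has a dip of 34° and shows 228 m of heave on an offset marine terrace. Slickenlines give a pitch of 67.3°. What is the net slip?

dip-slip = heave / cos(dip) = 228 / cos(34°) = 275 m
net slip = dip-slip / sin(rake) = 275 / sin(67.3°) = 298 m

298 m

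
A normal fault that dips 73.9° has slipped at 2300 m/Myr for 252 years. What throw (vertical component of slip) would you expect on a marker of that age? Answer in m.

dip-slip = rate × time = 2300 m/Myr × 252 years = 0.5796 m
throw = dip-slip × sin(dip) = 0.5796 × sin(73.9°) = 0.557 m

0.557 m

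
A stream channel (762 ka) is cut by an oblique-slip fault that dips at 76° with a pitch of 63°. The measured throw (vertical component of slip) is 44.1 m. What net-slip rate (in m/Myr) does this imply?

dip-slip = throw / sin(dip) = 44.1 / sin(76°) = 45.45 m
net slip = dip-slip / sin(rake) = 45.45 / sin(63°) = 51.01 m
rate = 51.01 m / 762 ka = 0.0000669 m/yr = 66.9 m/Myr

66.9 m/Myr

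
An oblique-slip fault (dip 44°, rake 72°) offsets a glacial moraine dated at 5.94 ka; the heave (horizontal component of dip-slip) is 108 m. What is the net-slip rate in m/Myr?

dip-slip = heave / cos(dip) = 108 / cos(44°) = 150.1 m
net slip = dip-slip / sin(rake) = 150.1 / sin(72°) = 157.9 m
rate = 157.9 m / 5.94 ka = 0.0266 m/yr = 26600 m/Myr

26600 m/Myr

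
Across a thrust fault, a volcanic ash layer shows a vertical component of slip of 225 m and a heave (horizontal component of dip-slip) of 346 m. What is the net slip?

net slip = √(throw² + heave²) = √(225² + 346²) = 413 m

413 m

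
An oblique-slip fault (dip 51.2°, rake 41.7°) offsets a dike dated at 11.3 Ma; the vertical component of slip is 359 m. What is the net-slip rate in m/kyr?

dip-slip = throw / sin(dip) = 359 / sin(51.2°) = 460.6 m
net slip = dip-slip / sin(rake) = 460.6 / sin(41.7°) = 692.5 m
rate = 692.5 m / 11.3 Ma = 0.0000613 m/yr = 0.0613 m/kyr

0.0613 m/kyr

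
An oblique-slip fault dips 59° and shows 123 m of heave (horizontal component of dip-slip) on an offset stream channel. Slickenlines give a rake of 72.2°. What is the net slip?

dip-slip = heave / cos(dip) = 123 / cos(59°) = 238.8 m
net slip = dip-slip / sin(rake) = 238.8 / sin(72.2°) = 251 m

251 m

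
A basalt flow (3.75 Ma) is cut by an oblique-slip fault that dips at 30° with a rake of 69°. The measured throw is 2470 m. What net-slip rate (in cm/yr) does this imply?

dip-slip = throw / sin(dip) = 2470 / sin(30°) = 4940 m
net slip = dip-slip / sin(rake) = 4940 / sin(69°) = 5291 m
rate = 5291 m / 3.75 Ma = 0.00141 m/yr = 0.141 cm/yr

0.141 cm/yr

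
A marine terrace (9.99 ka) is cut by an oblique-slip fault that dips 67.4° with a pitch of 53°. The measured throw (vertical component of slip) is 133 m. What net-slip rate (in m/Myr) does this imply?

dip-slip = throw / sin(dip) = 133 / sin(67.4°) = 144.1 m
net slip = dip-slip / sin(rake) = 144.1 / sin(53°) = 180.4 m
rate = 180.4 m / 9.99 ka = 0.0181 m/yr = 18100 m/Myr

18100 m/Myr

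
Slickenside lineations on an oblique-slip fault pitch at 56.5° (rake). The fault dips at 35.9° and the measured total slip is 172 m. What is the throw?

84.1 m

dip-slip = net slip × sin(rake) = 172 m × sin(56.5°) = 143.4 m
throw = dip-slip × sin(dip) = 143.4 × sin(35.9°) = 84.1 m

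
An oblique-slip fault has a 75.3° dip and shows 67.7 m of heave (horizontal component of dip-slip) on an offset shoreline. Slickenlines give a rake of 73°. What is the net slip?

dip-slip = heave / cos(dip) = 67.7 / cos(75.3°) = 266.8 m
net slip = dip-slip / sin(rake) = 266.8 / sin(73°) = 279 m

279 m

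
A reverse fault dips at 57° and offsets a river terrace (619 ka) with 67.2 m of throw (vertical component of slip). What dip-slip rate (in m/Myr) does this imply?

dip-slip = throw / sin(dip) = 67.2 m / sin(57°) = 80.13 m
rate = 80.13 m / 619 ka = 0.000129 m/yr = 129 m/Myr

129 m/Myr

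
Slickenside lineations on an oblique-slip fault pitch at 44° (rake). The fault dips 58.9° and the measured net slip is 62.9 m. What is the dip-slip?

dip-slip = net slip × sin(rake) = 62.9 m × sin(44°) = 43.7 m

43.7 m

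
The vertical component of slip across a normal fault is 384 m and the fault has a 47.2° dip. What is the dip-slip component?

dip-slip = throw / sin(dip) = 384 / sin(47.2°) = 523 m

523 m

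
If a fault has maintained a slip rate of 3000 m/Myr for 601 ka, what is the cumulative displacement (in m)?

slip = rate × time = 3000 m/Myr × 601 ka = 1800 m

1800 m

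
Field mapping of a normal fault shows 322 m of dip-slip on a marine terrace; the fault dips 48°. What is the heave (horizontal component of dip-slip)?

heave = dip-slip × cos(dip) = 322 m × cos(48°) = 215 m

215 m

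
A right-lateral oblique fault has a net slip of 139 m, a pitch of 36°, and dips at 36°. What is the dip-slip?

81.7 m

dip-slip = net slip × sin(rake) = 139 m × sin(36°) = 81.7 m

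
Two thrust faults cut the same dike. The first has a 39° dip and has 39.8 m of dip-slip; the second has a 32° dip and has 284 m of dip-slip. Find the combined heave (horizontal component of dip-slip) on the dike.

272 m

heave_A = 39.8 × cos(39°) = 30.93 m
heave_B = 284 × cos(32°) = 240.8 m
total = 30.93 + 240.8 = 272 m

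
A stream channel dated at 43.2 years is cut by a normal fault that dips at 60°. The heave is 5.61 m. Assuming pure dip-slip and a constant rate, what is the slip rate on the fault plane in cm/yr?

dip-slip = heave / cos(dip) = 5.61 m / cos(60°) = 11.22 m
rate = 11.22 m / 43.2 years = 0.260 m/yr = 26 cm/yr

26 cm/yr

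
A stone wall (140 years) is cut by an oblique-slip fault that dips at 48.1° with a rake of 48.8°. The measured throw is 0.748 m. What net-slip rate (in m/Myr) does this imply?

9540 m/Myr

dip-slip = throw / sin(dip) = 0.748 / sin(48.1°) = 1.005 m
net slip = dip-slip / sin(rake) = 1.005 / sin(48.8°) = 1.336 m
rate = 1.336 m / 140 years = 0.00954 m/yr = 9540 m/Myr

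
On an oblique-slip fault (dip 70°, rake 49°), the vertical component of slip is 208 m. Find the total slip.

dip-slip = throw / sin(dip) = 208 / sin(70°) = 221.3 m
net slip = dip-slip / sin(rake) = 221.3 / sin(49°) = 293 m

293 m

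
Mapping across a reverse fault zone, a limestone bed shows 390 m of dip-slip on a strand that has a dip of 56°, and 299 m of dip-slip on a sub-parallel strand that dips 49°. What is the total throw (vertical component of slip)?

throw_A = 390 × sin(56°) = 323.3 m
throw_B = 299 × sin(49°) = 225.7 m
total = 323.3 + 225.7 = 549 m

549 m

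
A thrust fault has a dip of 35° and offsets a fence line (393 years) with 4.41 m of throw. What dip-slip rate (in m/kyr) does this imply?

dip-slip = throw / sin(dip) = 4.41 m / sin(35°) = 7.689 m
rate = 7.689 m / 393 years = 0.0196 m/yr = 19.6 m/kyr

19.6 m/kyr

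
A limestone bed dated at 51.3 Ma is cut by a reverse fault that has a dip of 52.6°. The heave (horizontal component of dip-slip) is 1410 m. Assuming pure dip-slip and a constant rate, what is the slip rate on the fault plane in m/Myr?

45.3 m/Myr

dip-slip = heave / cos(dip) = 1410 m / cos(52.6°) = 2321 m
rate = 2321 m / 51.3 Ma = 0.0000453 m/yr = 45.3 m/Myr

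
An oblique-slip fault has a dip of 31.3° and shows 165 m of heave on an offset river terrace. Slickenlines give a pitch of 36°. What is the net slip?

dip-slip = heave / cos(dip) = 165 / cos(31.3°) = 193.1 m
net slip = dip-slip / sin(rake) = 193.1 / sin(36°) = 329 m

329 m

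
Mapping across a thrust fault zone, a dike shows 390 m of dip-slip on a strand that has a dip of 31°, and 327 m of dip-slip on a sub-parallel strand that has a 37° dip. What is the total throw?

398 m

throw_A = 390 × sin(31°) = 200.9 m
throw_B = 327 × sin(37°) = 196.8 m
total = 200.9 + 196.8 = 398 m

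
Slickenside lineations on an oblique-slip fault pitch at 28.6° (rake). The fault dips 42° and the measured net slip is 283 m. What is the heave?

101 m

dip-slip = net slip × sin(rake) = 283 m × sin(28.6°) = 135.5 m
heave = dip-slip × cos(dip) = 135.5 × cos(42°) = 101 m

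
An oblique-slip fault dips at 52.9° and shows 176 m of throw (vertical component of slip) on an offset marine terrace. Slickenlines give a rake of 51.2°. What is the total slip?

283 m

dip-slip = throw / sin(dip) = 176 / sin(52.9°) = 220.7 m
net slip = dip-slip / sin(rake) = 220.7 / sin(51.2°) = 283 m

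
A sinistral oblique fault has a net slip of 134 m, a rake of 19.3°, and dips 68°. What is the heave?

16.6 m

dip-slip = net slip × sin(rake) = 134 m × sin(19.3°) = 44.29 m
heave = dip-slip × cos(dip) = 44.29 × cos(68°) = 16.6 m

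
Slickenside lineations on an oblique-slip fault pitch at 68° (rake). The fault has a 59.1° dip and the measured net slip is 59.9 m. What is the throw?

dip-slip = net slip × sin(rake) = 59.9 m × sin(68°) = 55.54 m
throw = dip-slip × sin(dip) = 55.54 × sin(59.1°) = 47.7 m

47.7 m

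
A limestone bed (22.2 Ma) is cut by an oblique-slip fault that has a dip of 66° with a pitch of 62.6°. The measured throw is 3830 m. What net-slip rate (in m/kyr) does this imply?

dip-slip = throw / sin(dip) = 3830 / sin(66°) = 4192 m
net slip = dip-slip / sin(rake) = 4192 / sin(62.6°) = 4722 m
rate = 4722 m / 22.2 Ma = 0.000213 m/yr = 0.213 m/kyr

0.213 m/kyr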